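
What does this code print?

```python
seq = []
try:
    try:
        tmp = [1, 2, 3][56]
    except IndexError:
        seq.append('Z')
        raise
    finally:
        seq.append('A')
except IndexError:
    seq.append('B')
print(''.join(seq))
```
ZAB

finally runs before re-raised exception propagates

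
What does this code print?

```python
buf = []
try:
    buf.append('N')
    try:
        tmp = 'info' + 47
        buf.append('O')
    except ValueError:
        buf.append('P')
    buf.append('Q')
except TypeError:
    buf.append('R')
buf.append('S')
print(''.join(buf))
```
NRS

Inner handler doesn't match, propagates to outer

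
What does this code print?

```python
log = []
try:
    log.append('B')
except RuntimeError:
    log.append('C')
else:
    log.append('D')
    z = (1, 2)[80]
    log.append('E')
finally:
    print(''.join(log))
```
BD

Try succeeds, else appends 'D', IndexError in else is uncaught, finally prints before exception propagates ('E' never appended)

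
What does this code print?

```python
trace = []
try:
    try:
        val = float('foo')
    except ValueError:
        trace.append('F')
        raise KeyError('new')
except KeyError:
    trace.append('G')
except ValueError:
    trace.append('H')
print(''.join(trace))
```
FG

New KeyError raised, caught by outer KeyError handler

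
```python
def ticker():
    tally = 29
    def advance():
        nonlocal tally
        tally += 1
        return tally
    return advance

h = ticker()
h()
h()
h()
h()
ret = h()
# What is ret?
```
34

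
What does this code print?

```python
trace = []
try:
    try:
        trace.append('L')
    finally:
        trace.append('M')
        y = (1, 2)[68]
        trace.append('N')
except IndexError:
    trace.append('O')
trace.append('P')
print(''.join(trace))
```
LMOP

Exception in inner finally caught by outer except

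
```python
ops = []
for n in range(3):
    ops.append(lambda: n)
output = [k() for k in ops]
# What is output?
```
[2, 2, 2]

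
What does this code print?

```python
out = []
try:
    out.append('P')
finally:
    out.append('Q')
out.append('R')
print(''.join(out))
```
PQR

try/finally without except, no exception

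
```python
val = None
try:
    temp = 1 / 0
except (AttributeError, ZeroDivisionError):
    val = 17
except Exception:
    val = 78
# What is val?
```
17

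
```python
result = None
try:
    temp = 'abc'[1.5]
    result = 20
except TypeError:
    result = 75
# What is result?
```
75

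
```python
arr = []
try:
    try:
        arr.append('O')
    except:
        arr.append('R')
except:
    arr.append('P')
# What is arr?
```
['O']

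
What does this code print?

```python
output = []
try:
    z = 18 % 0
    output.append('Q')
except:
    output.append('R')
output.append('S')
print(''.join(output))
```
RS

Exception raised in try, caught by bare except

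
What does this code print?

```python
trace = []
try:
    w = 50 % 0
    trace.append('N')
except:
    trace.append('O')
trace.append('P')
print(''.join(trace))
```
OP

Exception raised in try, caught by bare except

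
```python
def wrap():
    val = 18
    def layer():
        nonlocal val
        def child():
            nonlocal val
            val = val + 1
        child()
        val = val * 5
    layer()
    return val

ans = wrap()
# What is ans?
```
95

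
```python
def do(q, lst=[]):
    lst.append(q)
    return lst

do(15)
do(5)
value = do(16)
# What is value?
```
[15, 5, 16]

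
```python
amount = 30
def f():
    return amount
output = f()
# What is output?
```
30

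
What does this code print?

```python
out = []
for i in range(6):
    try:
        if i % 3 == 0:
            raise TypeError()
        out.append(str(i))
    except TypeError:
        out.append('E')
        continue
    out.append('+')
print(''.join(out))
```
E1+2+E4+5+

continue in except skips rest of loop body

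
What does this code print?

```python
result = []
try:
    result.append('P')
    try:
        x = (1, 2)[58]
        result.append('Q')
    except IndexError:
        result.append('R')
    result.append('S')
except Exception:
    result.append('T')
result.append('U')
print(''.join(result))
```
PRSU

Inner exception caught by inner handler, outer continues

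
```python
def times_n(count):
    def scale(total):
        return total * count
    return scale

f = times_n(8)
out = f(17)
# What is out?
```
136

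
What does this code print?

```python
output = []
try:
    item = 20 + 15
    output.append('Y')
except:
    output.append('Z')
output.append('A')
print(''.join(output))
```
YA

No exception, try block completes normally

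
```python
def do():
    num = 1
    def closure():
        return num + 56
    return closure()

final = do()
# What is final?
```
57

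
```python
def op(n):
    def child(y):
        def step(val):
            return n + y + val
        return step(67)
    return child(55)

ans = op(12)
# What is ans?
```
134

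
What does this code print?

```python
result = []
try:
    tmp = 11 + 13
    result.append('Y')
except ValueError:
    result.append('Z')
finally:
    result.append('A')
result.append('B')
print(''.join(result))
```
YAB

finally runs after normal execution too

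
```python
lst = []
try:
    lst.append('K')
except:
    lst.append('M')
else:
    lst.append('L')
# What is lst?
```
['K', 'L']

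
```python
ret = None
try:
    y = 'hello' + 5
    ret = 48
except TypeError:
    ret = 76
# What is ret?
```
76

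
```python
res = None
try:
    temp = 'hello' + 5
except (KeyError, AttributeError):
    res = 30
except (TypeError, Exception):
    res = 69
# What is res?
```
69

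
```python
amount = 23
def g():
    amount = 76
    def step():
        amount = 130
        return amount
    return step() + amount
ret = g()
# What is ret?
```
206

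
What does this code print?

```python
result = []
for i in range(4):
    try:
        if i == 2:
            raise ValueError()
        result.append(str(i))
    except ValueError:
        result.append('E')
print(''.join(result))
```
01E3

Exception on i=2 caught, loop continues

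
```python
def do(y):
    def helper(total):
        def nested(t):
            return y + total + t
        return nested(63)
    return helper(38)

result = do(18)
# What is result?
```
119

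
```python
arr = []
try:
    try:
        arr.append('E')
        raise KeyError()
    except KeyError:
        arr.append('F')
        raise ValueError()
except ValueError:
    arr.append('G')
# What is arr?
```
['E', 'F', 'G']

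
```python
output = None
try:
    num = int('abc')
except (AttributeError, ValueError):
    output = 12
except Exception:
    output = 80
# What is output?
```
12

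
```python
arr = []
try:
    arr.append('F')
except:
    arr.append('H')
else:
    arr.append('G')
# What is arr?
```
['F', 'G']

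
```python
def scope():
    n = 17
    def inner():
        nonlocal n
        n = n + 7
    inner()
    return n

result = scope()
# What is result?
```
24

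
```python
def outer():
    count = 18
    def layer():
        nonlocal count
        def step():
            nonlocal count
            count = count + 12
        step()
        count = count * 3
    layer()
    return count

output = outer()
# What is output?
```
90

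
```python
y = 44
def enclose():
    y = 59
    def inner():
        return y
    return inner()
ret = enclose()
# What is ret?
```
59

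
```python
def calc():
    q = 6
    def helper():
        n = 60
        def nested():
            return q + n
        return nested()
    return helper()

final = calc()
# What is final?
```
66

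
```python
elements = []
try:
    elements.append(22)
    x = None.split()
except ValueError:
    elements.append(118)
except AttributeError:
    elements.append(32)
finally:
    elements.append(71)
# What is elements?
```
[22, 32, 71]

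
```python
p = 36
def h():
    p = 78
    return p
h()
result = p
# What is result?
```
36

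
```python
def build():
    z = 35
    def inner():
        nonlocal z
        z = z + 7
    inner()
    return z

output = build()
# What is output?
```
42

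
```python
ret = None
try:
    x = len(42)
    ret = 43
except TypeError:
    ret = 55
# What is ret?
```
55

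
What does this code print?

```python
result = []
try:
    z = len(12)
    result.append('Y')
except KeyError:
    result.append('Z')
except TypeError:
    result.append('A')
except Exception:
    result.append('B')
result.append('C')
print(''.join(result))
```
AC

TypeError matches before generic Exception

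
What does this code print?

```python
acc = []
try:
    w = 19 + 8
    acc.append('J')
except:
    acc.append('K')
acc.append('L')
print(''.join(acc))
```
JL

No exception, try block completes normally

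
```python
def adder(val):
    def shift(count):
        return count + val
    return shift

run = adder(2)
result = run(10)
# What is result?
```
12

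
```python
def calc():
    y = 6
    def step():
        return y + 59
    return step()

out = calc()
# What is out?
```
65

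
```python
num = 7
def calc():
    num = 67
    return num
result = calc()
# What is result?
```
67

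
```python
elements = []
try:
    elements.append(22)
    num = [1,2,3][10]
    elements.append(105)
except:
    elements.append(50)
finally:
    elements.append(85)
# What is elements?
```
[22, 50, 85]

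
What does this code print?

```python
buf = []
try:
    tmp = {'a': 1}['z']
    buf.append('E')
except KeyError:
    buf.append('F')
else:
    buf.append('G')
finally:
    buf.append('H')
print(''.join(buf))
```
FH

Exception: except runs, else skipped, finally runs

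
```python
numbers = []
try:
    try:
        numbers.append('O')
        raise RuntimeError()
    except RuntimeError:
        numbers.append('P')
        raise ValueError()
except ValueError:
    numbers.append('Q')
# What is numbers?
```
['O', 'P', 'Q']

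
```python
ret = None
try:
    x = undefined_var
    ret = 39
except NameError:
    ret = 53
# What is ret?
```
53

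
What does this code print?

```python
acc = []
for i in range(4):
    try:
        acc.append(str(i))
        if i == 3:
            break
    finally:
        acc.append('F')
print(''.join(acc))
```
0F1F2F3F

finally runs even when breaking out of loop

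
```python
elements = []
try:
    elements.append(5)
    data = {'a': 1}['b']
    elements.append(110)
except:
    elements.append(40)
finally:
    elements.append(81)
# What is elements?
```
[5, 40, 81]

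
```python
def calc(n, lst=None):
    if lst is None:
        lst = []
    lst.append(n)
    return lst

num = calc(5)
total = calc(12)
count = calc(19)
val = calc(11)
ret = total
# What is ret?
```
[12]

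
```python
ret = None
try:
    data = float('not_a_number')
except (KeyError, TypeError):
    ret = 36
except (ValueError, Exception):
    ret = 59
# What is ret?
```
59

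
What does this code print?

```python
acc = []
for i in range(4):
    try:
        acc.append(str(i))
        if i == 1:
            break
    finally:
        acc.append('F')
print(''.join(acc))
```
0F1F

finally runs even when breaking out of loop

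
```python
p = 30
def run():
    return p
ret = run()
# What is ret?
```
30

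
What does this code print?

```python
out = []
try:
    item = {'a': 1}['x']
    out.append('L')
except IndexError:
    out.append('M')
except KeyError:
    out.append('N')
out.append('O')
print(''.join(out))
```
NO

KeyError is caught by its specific handler, not IndexError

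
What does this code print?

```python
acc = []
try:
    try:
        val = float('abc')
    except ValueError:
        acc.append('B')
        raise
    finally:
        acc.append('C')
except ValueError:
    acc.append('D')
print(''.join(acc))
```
BCD

finally runs before re-raised exception propagates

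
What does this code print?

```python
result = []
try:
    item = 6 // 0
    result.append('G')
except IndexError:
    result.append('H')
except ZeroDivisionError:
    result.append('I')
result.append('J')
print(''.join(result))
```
IJ

ZeroDivisionError is caught by its specific handler, not IndexError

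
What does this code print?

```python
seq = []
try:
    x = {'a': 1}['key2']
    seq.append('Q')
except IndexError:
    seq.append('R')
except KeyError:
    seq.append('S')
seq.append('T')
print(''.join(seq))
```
ST

KeyError is caught by its specific handler, not IndexError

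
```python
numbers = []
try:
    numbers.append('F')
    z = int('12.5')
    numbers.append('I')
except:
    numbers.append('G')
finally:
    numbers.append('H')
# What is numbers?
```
['F', 'G', 'H']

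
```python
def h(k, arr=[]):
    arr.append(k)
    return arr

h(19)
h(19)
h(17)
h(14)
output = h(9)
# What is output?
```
[19, 19, 17, 14, 9]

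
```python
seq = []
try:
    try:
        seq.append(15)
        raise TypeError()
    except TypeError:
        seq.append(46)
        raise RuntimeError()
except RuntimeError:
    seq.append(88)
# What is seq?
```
[15, 46, 88]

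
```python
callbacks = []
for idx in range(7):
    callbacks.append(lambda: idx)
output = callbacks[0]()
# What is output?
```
6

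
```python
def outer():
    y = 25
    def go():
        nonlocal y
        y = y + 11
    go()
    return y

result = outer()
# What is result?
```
36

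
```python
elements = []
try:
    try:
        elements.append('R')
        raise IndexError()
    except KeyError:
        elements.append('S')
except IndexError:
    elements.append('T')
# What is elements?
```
['R', 'T']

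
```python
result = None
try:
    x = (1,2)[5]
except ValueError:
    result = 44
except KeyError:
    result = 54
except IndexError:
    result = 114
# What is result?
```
114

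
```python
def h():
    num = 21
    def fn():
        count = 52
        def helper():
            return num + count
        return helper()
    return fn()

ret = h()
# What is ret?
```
73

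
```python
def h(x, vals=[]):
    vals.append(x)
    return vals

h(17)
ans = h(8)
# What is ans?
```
[17, 8]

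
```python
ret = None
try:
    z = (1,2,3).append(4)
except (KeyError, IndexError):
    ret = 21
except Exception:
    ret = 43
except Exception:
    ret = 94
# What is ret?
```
43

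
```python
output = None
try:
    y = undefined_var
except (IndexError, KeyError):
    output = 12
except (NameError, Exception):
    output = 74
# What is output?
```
74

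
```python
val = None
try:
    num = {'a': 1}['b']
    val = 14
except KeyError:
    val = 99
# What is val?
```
99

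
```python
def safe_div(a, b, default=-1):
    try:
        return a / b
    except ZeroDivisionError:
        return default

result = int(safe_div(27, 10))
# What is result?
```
2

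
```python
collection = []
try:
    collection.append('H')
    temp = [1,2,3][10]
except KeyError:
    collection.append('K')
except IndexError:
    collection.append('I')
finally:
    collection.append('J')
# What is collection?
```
['H', 'I', 'J']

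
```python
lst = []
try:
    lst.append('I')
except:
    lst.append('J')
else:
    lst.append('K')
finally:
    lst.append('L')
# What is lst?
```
['I', 'K', 'L']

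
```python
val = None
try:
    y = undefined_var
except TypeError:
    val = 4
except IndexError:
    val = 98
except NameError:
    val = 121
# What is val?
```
121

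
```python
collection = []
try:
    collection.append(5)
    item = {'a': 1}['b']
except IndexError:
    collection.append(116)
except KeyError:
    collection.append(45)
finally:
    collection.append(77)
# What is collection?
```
[5, 45, 77]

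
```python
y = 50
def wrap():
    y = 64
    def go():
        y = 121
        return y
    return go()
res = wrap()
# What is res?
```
121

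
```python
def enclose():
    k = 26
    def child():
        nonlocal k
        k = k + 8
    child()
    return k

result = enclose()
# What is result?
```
34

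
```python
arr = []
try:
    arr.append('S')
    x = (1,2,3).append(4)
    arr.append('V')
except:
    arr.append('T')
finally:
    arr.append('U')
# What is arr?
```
['S', 'T', 'U']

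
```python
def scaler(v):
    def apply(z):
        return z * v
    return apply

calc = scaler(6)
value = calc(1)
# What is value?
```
6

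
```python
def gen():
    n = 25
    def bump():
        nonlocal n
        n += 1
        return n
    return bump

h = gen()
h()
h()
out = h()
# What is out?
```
28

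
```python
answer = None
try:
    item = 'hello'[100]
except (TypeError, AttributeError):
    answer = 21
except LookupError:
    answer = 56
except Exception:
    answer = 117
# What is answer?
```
56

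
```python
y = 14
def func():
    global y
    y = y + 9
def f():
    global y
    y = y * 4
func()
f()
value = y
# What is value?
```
92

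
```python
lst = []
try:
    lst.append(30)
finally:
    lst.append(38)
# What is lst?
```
[30, 38]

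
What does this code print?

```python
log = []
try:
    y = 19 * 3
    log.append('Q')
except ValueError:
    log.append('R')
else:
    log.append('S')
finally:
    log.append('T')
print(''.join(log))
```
QST

else runs before finally when no exception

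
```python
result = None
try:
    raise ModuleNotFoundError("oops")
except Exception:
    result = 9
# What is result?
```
9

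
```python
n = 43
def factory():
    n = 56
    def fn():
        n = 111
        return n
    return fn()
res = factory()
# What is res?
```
111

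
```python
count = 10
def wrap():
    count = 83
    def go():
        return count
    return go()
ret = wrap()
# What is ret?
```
83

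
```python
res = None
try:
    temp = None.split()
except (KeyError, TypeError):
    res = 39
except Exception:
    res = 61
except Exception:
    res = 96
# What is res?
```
61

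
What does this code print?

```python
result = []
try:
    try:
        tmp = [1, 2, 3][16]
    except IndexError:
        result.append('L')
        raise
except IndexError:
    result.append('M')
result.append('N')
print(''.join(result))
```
LMN

raise without argument re-raises current exception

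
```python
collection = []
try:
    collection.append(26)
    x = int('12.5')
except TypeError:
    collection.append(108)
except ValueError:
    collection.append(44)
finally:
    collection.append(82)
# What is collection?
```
[26, 44, 82]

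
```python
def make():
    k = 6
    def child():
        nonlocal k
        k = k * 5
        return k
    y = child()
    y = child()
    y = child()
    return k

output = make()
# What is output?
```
750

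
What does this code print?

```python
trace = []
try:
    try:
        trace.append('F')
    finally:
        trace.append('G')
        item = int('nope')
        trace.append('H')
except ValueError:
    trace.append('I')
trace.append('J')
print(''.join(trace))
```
FGIJ

Exception in inner finally caught by outer except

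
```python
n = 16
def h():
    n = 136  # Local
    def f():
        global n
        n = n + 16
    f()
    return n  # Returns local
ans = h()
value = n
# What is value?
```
32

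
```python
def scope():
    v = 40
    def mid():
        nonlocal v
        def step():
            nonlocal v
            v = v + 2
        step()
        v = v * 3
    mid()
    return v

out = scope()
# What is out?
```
126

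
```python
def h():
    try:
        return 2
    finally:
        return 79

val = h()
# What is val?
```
79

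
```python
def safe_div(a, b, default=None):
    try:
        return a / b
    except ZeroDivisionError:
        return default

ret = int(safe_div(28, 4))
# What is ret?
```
7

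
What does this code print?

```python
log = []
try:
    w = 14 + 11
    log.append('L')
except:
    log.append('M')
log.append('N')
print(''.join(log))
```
LN

No exception, try block completes normally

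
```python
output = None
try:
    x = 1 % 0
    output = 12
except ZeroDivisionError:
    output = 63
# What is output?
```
63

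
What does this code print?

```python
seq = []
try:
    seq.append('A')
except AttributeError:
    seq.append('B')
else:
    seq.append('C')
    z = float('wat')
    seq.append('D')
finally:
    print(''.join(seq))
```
AC

Try succeeds, else appends 'C', ValueError in else is uncaught, finally prints before exception propagates ('D' never appended)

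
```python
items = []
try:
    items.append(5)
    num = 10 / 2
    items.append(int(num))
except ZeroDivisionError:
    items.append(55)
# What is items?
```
[5, 5]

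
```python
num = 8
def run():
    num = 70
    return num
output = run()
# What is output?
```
70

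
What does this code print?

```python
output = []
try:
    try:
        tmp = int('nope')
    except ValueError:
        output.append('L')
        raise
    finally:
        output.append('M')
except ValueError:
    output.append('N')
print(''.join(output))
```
LMN

finally runs before re-raised exception propagates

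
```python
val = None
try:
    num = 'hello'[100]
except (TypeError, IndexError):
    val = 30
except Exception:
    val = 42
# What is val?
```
30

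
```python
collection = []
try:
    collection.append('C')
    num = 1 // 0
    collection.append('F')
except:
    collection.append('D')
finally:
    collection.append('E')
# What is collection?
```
['C', 'D', 'E']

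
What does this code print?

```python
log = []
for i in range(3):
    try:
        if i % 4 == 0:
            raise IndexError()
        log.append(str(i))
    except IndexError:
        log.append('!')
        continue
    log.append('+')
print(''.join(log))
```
!1+2+

continue in except skips rest of loop body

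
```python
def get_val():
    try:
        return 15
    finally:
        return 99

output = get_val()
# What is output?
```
99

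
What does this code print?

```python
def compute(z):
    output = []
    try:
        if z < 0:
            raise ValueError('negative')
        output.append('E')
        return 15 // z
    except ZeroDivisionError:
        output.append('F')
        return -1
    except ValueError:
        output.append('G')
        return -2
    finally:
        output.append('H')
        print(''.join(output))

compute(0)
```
EFH

z=0 causes ZeroDivisionError, caught, finally prints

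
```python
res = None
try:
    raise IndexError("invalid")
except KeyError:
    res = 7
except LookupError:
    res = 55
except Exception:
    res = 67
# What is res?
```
55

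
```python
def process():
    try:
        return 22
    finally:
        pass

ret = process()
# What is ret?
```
22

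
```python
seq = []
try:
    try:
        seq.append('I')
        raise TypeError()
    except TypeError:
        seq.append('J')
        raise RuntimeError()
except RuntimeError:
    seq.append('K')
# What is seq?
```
['I', 'J', 'K']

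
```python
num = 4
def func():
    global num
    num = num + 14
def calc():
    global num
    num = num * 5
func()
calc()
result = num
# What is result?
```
90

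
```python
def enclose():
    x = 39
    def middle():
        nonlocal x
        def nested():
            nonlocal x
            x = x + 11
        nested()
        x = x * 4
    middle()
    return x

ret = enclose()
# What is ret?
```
200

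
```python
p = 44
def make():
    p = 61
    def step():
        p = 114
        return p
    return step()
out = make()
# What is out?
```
114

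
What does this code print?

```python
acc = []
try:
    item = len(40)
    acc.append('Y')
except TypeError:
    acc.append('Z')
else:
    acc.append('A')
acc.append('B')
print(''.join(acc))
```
ZB

else block skipped when exception is caught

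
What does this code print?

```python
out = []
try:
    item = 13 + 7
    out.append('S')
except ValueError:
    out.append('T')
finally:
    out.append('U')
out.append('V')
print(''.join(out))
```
SUV

finally runs after normal execution too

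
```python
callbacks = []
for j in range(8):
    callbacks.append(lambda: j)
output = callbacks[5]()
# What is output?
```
7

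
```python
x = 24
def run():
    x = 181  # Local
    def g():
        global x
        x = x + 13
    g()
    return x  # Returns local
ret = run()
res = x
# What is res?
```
37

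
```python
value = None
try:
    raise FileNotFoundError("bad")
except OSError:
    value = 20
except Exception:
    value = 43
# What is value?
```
20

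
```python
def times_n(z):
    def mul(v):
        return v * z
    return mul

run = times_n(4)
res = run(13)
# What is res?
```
52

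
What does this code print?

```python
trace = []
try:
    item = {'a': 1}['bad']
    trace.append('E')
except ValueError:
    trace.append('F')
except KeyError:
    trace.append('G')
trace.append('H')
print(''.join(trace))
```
GH

KeyError is caught by its specific handler, not ValueError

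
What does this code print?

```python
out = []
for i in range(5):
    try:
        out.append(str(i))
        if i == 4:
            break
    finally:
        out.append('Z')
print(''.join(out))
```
0Z1Z2Z3Z4Z

finally runs even when breaking out of loop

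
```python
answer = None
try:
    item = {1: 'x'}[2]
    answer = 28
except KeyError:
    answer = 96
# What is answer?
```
96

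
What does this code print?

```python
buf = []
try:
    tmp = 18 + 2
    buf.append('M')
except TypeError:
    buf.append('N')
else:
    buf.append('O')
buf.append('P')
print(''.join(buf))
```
MOP

else block runs when no exception occurs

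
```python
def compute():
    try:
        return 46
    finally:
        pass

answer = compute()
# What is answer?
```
46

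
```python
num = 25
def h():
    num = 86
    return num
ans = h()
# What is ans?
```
86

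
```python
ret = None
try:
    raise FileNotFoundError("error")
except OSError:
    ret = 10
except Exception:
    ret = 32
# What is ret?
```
10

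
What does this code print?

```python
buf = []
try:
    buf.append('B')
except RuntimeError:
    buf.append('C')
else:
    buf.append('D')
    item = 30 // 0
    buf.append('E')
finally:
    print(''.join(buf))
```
BD

Try succeeds, else appends 'D', ZeroDivisionError in else is uncaught, finally prints before exception propagates ('E' never appended)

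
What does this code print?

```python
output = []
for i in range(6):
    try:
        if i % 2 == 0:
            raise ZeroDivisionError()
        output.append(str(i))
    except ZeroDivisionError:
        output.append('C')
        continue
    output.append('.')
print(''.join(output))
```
C1.C3.C5.

continue in except skips rest of loop body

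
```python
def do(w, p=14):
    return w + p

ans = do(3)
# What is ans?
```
17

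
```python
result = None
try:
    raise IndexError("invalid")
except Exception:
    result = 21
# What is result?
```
21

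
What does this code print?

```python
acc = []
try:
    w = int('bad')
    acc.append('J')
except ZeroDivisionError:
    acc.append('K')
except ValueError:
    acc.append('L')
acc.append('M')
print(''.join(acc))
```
LM

ValueError is caught by its specific handler, not ZeroDivisionError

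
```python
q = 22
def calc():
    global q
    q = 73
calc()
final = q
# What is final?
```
73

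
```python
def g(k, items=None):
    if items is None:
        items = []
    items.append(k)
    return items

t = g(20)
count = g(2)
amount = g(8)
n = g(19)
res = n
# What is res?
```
[19]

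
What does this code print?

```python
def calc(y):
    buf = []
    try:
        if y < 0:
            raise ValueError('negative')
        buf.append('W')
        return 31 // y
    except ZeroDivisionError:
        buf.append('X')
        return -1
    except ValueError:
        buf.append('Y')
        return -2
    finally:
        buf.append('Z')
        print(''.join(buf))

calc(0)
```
WXZ

y=0 causes ZeroDivisionError, caught, finally prints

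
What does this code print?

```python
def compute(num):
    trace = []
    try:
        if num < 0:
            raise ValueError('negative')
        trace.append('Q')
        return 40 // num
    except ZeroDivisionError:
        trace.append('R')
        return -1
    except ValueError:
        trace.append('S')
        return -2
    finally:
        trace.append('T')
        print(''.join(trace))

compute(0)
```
QRT

num=0 causes ZeroDivisionError, caught, finally prints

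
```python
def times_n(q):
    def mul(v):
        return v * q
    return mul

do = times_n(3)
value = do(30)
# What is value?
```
90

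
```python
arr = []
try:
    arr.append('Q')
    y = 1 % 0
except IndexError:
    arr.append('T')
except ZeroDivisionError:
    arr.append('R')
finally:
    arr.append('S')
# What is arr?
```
['Q', 'R', 'S']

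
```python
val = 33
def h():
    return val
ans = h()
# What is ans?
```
33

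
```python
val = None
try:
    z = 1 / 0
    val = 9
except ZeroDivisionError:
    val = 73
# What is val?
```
73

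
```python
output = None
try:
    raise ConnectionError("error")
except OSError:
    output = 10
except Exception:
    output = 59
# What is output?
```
10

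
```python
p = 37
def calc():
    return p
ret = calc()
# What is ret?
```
37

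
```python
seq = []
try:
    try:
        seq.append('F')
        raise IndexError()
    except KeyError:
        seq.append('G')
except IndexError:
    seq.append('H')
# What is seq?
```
['F', 'H']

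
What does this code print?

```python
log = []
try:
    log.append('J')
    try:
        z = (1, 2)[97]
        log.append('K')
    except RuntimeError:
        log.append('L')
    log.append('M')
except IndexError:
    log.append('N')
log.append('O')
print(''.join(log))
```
JNO

Inner handler doesn't match, propagates to outer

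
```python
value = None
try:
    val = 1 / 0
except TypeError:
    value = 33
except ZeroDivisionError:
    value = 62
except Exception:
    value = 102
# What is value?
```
62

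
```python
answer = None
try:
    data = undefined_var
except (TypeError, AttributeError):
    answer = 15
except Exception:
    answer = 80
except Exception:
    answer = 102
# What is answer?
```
80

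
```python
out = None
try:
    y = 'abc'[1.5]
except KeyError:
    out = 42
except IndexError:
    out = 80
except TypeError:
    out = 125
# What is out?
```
125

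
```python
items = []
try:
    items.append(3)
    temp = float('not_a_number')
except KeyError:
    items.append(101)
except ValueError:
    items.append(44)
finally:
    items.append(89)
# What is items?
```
[3, 44, 89]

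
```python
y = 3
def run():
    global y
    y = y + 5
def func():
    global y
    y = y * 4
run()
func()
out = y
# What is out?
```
32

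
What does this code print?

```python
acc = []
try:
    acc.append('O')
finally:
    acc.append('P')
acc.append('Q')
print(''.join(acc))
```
OPQ

try/finally without except, no exception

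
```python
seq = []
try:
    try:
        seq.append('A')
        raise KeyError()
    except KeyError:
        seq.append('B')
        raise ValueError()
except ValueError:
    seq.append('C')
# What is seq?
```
['A', 'B', 'C']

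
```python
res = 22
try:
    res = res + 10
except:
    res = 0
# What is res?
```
32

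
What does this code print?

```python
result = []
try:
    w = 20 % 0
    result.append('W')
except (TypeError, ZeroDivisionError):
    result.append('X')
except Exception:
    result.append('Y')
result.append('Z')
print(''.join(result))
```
XZ

ZeroDivisionError matches tuple containing it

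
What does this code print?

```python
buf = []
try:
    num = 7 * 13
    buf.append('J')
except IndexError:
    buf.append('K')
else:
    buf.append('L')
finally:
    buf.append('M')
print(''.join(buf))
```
JLM

else runs before finally when no exception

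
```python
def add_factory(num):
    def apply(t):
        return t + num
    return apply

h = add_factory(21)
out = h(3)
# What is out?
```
24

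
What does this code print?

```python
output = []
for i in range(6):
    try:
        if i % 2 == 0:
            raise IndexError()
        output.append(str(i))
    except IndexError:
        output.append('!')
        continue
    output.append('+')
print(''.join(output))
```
!1+!3+!5+

continue in except skips rest of loop body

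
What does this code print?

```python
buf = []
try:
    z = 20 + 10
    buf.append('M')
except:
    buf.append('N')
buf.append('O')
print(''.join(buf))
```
MO

No exception, try block completes normally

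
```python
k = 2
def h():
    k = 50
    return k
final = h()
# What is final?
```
50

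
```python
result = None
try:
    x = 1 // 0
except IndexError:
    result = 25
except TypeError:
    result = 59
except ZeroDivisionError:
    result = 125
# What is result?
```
125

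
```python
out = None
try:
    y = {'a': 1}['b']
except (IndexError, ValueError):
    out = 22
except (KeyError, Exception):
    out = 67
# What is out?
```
67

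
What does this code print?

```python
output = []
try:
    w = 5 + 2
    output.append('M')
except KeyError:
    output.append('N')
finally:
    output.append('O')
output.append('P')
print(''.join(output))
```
MOP

finally runs after normal execution too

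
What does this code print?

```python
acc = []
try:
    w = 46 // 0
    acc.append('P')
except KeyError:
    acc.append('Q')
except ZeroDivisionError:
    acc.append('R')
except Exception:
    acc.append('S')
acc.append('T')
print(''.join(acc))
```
RT

ZeroDivisionError matches before generic Exception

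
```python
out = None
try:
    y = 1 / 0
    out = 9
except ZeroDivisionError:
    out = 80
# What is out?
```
80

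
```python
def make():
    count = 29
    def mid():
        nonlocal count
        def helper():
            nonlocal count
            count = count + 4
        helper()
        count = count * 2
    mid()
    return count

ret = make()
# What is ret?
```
66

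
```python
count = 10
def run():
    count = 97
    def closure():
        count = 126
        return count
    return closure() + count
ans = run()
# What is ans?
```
223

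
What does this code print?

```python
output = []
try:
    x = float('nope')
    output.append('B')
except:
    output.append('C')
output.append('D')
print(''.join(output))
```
CD

Exception raised in try, caught by bare except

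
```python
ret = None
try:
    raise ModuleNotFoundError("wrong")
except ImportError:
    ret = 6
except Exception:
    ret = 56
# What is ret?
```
6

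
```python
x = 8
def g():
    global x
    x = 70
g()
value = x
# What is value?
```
70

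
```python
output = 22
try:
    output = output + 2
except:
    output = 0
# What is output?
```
24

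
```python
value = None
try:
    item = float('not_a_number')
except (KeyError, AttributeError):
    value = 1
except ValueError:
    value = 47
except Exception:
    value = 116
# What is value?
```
47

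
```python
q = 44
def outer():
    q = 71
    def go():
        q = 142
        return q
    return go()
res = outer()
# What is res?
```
142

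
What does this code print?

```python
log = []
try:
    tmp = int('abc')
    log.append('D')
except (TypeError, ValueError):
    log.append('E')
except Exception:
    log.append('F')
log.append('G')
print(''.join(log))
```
EG

ValueError matches tuple containing it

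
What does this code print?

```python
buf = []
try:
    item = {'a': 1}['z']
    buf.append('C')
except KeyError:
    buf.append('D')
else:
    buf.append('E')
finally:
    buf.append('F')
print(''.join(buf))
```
DF

Exception: except runs, else skipped, finally runs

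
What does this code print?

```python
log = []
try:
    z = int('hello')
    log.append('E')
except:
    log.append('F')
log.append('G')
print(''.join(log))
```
FG

Exception raised in try, caught by bare except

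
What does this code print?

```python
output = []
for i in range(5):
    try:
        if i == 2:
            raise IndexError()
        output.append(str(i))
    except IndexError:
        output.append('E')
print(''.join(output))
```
01E34

Exception on i=2 caught, loop continues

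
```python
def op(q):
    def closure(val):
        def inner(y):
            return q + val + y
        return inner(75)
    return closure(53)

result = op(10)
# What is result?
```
138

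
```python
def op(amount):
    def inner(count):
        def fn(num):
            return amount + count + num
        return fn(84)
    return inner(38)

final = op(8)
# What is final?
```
130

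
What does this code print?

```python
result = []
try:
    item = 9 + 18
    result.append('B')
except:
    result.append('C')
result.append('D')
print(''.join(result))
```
BD

No exception, try block completes normally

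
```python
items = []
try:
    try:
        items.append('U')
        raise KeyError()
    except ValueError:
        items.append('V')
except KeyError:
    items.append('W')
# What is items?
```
['U', 'W']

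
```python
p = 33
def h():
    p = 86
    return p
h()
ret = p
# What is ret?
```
33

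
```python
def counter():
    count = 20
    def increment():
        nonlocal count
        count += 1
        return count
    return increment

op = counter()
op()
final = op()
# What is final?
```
22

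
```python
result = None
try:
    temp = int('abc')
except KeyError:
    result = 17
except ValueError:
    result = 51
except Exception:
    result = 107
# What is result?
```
51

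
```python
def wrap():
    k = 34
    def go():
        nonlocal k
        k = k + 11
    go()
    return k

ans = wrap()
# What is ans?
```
45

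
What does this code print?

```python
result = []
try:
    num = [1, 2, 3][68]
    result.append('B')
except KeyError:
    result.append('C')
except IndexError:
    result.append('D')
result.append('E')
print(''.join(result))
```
DE

IndexError is caught by its specific handler, not KeyError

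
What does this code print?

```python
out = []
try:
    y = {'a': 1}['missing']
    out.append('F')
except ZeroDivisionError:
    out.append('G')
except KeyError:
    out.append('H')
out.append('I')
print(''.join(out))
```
HI

KeyError is caught by its specific handler, not ZeroDivisionError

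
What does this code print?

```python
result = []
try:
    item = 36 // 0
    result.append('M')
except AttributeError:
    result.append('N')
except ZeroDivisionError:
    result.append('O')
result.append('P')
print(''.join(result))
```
OP

ZeroDivisionError is caught by its specific handler, not AttributeError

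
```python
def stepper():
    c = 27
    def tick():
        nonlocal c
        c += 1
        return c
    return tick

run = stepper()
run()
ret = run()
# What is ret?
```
29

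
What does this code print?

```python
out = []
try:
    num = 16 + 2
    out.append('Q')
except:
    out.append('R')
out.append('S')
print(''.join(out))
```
QS

No exception, try block completes normally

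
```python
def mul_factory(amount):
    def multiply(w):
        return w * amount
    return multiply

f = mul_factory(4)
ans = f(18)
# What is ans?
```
72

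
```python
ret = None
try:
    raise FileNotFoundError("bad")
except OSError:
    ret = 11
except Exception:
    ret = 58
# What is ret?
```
11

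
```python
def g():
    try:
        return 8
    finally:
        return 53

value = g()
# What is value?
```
53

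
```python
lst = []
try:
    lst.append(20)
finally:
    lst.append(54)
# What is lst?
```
[20, 54]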